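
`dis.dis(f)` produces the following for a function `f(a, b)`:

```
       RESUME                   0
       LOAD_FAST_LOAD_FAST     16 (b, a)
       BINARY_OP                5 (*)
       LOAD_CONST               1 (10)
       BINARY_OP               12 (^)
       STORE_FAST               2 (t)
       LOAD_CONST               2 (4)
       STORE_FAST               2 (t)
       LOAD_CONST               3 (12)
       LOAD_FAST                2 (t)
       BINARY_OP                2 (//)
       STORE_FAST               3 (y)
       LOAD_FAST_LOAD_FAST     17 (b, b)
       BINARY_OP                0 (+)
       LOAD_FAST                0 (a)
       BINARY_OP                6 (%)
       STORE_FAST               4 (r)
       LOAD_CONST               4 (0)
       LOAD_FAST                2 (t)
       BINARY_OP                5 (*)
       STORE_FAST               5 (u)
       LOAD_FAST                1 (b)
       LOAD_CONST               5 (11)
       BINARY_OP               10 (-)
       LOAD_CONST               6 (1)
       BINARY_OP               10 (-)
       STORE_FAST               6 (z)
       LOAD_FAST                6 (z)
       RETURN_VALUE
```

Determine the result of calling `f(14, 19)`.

7

LOAD_FAST_LOAD_FAST b,a → push 19,14. Stack: [19, 14]
BINARY_OP * → 19 * 14 = 266. Stack: [266]
LOAD_CONST → push 10. Stack: [266, 10]
BINARY_OP ^ → 266 ^ 10 = 256. Stack: [256]
STORE_FAST t → t=256. Stack: []
LOAD_CONST → push 4. Stack: [4]
STORE_FAST t → t=4. Stack: []
LOAD_CONST → push 12. Stack: [12]
LOAD_FAST t → push 4. Stack: [12, 4]
BINARY_OP // → 12 // 4 = 3. Stack: [3]
STORE_FAST y → y=3. Stack: []
LOAD_FAST_LOAD_FAST b,b → push 19,19. Stack: [19, 19]
BINARY_OP + → 19 + 19 = 38. Stack: [38]
LOAD_FAST a → push 14. Stack: [38, 14]
BINARY_OP % → 38 % 14 = 10. Stack: [10]
STORE_FAST r → r=10. Stack: []
LOAD_CONST → push 0. Stack: [0]
LOAD_FAST t → push 4. Stack: [0, 4]
BINARY_OP * → 0 * 4 = 0. Stack: [0]
STORE_FAST u → u=0. Stack: []
LOAD_FAST b → push 19. Stack: [19]
LOAD_CONST → push 11. Stack: [19, 11]
BINARY_OP - → 19 - 11 = 8. Stack: [8]
LOAD_CONST → push 1. Stack: [8, 1]
BINARY_OP - → 8 - 1 = 7. Stack: [7]
STORE_FAST z → z=7. Stack: []
LOAD_FAST z → push 7. Stack: [7]
RETURN_VALUE → return 7.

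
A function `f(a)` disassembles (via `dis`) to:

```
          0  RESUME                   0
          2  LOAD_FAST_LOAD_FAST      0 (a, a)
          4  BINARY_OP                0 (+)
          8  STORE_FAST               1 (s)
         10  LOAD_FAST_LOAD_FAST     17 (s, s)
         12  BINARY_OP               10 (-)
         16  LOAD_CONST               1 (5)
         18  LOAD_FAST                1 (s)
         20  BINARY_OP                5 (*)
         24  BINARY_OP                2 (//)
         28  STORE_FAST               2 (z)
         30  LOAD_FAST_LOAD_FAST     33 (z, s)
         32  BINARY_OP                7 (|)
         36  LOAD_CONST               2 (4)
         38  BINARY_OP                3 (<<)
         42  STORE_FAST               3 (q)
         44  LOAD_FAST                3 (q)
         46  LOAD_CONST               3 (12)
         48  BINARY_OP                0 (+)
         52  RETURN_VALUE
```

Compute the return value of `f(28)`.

908

LOAD_FAST_LOAD_FAST a,a → push 28,28. Stack: [28, 28]
BINARY_OP + → 28 + 28 = 56. Stack: [56]
STORE_FAST s → s=56. Stack: []
LOAD_FAST_LOAD_FAST s,s → push 56,56. Stack: [56, 56]
BINARY_OP - → 56 - 56 = 0. Stack: [0]
LOAD_CONST → push 5. Stack: [0, 5]
LOAD_FAST s → push 56. Stack: [0, 5, 56]
BINARY_OP * → 5 * 56 = 280. Stack: [0, 280]
BINARY_OP // → 0 // 280 = 0. Stack: [0]
STORE_FAST z → z=0. Stack: []
LOAD_FAST_LOAD_FAST z,s → push 0,56. Stack: [0, 56]
BINARY_OP | → 0 | 56 = 56. Stack: [56]
LOAD_CONST → push 4. Stack: [56, 4]
BINARY_OP << → 56 << 4 = 896. Stack: [896]
STORE_FAST q → q=896. Stack: []
LOAD_FAST q → push 896. Stack: [896]
LOAD_CONST → push 12. Stack: [896, 12]
BINARY_OP + → 896 + 12 = 908. Stack: [908]
RETURN_VALUE → return 908.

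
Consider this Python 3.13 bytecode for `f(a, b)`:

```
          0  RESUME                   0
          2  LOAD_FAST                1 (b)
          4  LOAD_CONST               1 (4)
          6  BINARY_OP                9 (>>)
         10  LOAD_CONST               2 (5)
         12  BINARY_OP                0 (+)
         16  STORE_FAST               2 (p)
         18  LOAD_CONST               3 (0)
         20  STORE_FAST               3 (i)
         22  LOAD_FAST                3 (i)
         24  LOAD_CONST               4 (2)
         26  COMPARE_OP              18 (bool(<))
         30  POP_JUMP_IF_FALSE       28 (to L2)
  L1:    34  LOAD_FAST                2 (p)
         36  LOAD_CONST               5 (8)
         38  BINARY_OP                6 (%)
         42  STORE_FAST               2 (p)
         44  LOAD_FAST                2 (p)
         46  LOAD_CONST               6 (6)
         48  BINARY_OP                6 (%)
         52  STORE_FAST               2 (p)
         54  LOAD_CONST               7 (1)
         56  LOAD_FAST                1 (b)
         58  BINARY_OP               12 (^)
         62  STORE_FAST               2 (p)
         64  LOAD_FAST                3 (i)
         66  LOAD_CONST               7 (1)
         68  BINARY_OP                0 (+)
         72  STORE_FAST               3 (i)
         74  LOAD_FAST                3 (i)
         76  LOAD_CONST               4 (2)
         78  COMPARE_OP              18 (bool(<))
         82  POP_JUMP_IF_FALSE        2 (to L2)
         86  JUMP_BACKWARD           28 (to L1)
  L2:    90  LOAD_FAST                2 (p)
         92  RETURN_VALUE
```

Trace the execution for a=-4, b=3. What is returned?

2

LOAD_FAST b → push 3. Stack: [3]
LOAD_CONST → push 4. Stack: [3, 4]
BINARY_OP >> → 3 >> 4 = 0. Stack: [0]
LOAD_CONST → push 5. Stack: [0, 5]
BINARY_OP + → 0 + 5 = 5. Stack: [5]
STORE_FAST p → p=5. Stack: []
LOAD_CONST → push 0. Stack: [0]
STORE_FAST i → i=0. Stack: []
LOAD_FAST i → push 0. Stack: [0]
LOAD_CONST → push 2. Stack: [0, 2]
COMPARE_OP bool(<) → 0 vs 2 = True. Stack: [True]
POP_JUMP_IF_FALSE → pop True; no jump. Stack: []
LOAD_FAST p → push 5. Stack: [5]
LOAD_CONST → push 8. Stack: [5, 8]
BINARY_OP % → 5 % 8 = 5. Stack: [5]
STORE_FAST p → p=5. Stack: []
LOAD_FAST p → push 5. Stack: [5]
LOAD_CONST → push 6. Stack: [5, 6]
BINARY_OP % → 5 % 6 = 5. Stack: [5]
STORE_FAST p → p=5. Stack: []
LOAD_CONST → push 1. Stack: [1]
LOAD_FAST b → push 3. Stack: [1, 3]
BINARY_OP ^ → 1 ^ 3 = 2. Stack: [2]
STORE_FAST p → p=2. Stack: []
LOAD_FAST i → push 0. Stack: [0]
LOAD_CONST → push 1. Stack: [0, 1]
BINARY_OP + → 0 + 1 = 1. Stack: [1]
STORE_FAST i → i=1. Stack: []
LOAD_FAST i → push 1. Stack: [1]
LOAD_CONST → push 2. Stack: [1, 2]
COMPARE_OP bool(<) → 1 vs 2 = True. Stack: [True]
POP_JUMP_IF_FALSE → pop True; no jump. Stack: []
LOAD_FAST p → push 2. Stack: [2]
LOAD_CONST → push 8. Stack: [2, 8]
BINARY_OP % → 2 % 8 = 2. Stack: [2]
STORE_FAST p → p=2. Stack: []
LOAD_FAST p → push 2. Stack: [2]
LOAD_CONST → push 6. Stack: [2, 6]
BINARY_OP % → 2 % 6 = 2. Stack: [2]
STORE_FAST p → p=2. Stack: []
LOAD_CONST → push 1. Stack: [1]
LOAD_FAST b → push 3. Stack: [1, 3]
BINARY_OP ^ → 1 ^ 3 = 2. Stack: [2]
STORE_FAST p → p=2. Stack: []
LOAD_FAST i → push 1. Stack: [1]
LOAD_CONST → push 1. Stack: [1, 1]
BINARY_OP + → 1 + 1 = 2. Stack: [2]
STORE_FAST i → i=2. Stack: []
LOAD_FAST i → push 2. Stack: [2]
LOAD_CONST → push 2. Stack: [2, 2]
COMPARE_OP bool(<) → 2 vs 2 = False. Stack: [False]
POP_JUMP_IF_FALSE → pop False; jump. Stack: []
LOAD_FAST p → push 2. Stack: [2]
RETURN_VALUE → return 2.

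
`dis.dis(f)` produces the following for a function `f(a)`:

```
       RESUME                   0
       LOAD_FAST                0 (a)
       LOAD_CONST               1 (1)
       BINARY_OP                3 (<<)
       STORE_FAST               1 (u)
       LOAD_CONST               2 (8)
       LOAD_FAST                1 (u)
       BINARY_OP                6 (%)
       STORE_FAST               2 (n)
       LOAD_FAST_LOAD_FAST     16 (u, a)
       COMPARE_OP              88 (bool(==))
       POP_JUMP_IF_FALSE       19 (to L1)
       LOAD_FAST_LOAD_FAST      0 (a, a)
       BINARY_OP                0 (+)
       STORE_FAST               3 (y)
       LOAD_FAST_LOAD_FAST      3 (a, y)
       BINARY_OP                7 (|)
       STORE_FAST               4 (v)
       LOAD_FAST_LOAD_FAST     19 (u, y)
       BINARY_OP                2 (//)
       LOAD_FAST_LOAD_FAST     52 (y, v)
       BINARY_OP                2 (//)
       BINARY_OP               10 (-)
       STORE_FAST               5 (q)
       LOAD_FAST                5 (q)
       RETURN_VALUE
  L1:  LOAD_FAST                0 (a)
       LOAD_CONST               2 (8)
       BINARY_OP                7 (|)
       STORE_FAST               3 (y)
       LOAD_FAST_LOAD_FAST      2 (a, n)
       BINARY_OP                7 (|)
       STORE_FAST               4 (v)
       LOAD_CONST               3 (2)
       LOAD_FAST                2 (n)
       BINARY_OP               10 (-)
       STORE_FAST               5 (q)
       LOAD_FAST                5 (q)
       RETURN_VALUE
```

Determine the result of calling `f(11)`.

LOAD_FAST a → push 11. Stack: [11]
LOAD_CONST → push 1. Stack: [11, 1]
BINARY_OP << → 11 << 1 = 22. Stack: [22]
STORE_FAST u → u=22. Stack: []
LOAD_CONST → push 8. Stack: [8]
LOAD_FAST u → push 22. Stack: [8, 22]
BINARY_OP % → 8 % 22 = 8. Stack: [8]
STORE_FAST n → n=8. Stack: []
LOAD_FAST_LOAD_FAST u,a → push 22,11. Stack: [22, 11]
COMPARE_OP bool(==) → 22 vs 11 = False. Stack: [False]
POP_JUMP_IF_FALSE → pop False; jump. Stack: []
LOAD_FAST a → push 11. Stack: [11]
LOAD_CONST → push 8. Stack: [11, 8]
BINARY_OP | → 11 | 8 = 11. Stack: [11]
STORE_FAST y → y=11. Stack: []
LOAD_FAST_LOAD_FAST a,n → push 11,8. Stack: [11, 8]
BINARY_OP | → 11 | 8 = 11. Stack: [11]
STORE_FAST v → v=11. Stack: []
LOAD_CONST → push 2. Stack: [2]
LOAD_FAST n → push 8. Stack: [2, 8]
BINARY_OP - → 2 - 8 = -6. Stack: [-6]
STORE_FAST q → q=-6. Stack: []
LOAD_FAST q → push -6. Stack: [-6]
RETURN_VALUE → return -6.

-6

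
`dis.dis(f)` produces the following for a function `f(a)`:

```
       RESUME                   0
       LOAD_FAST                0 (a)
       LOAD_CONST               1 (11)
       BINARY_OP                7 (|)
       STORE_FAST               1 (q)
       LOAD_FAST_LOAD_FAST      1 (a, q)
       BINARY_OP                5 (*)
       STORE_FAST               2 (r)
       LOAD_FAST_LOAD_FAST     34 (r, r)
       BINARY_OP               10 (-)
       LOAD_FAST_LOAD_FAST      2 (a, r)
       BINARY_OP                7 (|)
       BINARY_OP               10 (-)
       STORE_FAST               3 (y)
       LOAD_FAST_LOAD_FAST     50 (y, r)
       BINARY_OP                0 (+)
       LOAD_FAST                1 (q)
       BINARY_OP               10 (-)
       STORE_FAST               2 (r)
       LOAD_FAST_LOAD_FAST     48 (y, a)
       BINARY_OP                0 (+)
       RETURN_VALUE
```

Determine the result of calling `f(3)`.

-32

LOAD_FAST a → push 3. Stack: [3]
LOAD_CONST → push 11. Stack: [3, 11]
BINARY_OP | → 3 | 11 = 11. Stack: [11]
STORE_FAST q → q=11. Stack: []
LOAD_FAST_LOAD_FAST a,q → push 3,11. Stack: [3, 11]
BINARY_OP * → 3 * 11 = 33. Stack: [33]
STORE_FAST r → r=33. Stack: []
LOAD_FAST_LOAD_FAST r,r → push 33,33. Stack: [33, 33]
BINARY_OP - → 33 - 33 = 0. Stack: [0]
LOAD_FAST_LOAD_FAST a,r → push 3,33. Stack: [0, 3, 33]
BINARY_OP | → 3 | 33 = 35. Stack: [0, 35]
BINARY_OP - → 0 - 35 = -35. Stack: [-35]
STORE_FAST y → y=-35. Stack: []
LOAD_FAST_LOAD_FAST y,r → push -35,33. Stack: [-35, 33]
BINARY_OP + → -35 + 33 = -2. Stack: [-2]
LOAD_FAST q → push 11. Stack: [-2, 11]
BINARY_OP - → -2 - 11 = -13. Stack: [-13]
STORE_FAST r → r=-13. Stack: []
LOAD_FAST_LOAD_FAST y,a → push -35,3. Stack: [-35, 3]
BINARY_OP + → -35 + 3 = -32. Stack: [-32]
RETURN_VALUE → return -32.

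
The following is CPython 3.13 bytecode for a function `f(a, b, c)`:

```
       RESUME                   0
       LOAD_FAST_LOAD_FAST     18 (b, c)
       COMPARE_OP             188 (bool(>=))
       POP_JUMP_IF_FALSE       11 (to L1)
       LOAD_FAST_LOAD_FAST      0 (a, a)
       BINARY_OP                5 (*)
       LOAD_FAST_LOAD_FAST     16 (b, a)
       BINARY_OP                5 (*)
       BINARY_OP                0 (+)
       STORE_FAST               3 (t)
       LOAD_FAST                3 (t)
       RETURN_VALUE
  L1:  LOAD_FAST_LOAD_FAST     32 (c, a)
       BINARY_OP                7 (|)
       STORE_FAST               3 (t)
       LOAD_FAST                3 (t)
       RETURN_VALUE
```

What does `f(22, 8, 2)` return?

LOAD_FAST_LOAD_FAST b,c → push 8,2. Stack: [8, 2]
COMPARE_OP bool(>=) → 8 vs 2 = True. Stack: [True]
POP_JUMP_IF_FALSE → pop True; no jump. Stack: []
LOAD_FAST_LOAD_FAST a,a → push 22,22. Stack: [22, 22]
BINARY_OP * → 22 * 22 = 484. Stack: [484]
LOAD_FAST_LOAD_FAST b,a → push 8,22. Stack: [484, 8, 22]
BINARY_OP * → 8 * 22 = 176. Stack: [484, 176]
BINARY_OP + → 484 + 176 = 660. Stack: [660]
STORE_FAST t → t=660. Stack: []
LOAD_FAST t → push 660. Stack: [660]
RETURN_VALUE → return 660.

660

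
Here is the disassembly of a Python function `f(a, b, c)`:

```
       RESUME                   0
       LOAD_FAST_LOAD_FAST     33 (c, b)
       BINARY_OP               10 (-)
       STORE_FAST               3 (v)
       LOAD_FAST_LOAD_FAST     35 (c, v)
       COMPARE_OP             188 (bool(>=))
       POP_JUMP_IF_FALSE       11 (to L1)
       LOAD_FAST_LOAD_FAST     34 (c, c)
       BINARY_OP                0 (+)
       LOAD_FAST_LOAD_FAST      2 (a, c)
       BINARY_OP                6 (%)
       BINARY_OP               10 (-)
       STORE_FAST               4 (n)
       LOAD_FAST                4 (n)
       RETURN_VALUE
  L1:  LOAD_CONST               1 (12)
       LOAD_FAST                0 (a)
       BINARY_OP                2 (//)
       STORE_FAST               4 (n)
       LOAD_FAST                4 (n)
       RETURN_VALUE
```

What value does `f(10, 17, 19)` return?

LOAD_FAST_LOAD_FAST c,b → push 19,17. Stack: [19, 17]
BINARY_OP - → 19 - 17 = 2. Stack: [2]
STORE_FAST v → v=2. Stack: []
LOAD_FAST_LOAD_FAST c,v → push 19,2. Stack: [19, 2]
COMPARE_OP bool(>=) → 19 vs 2 = True. Stack: [True]
POP_JUMP_IF_FALSE → pop True; no jump. Stack: []
LOAD_FAST_LOAD_FAST c,c → push 19,19. Stack: [19, 19]
BINARY_OP + → 19 + 19 = 38. Stack: [38]
LOAD_FAST_LOAD_FAST a,c → push 10,19. Stack: [38, 10, 19]
BINARY_OP % → 10 % 19 = 10. Stack: [38, 10]
BINARY_OP - → 38 - 10 = 28. Stack: [28]
STORE_FAST n → n=28. Stack: []
LOAD_FAST n → push 28. Stack: [28]
RETURN_VALUE → return 28.

28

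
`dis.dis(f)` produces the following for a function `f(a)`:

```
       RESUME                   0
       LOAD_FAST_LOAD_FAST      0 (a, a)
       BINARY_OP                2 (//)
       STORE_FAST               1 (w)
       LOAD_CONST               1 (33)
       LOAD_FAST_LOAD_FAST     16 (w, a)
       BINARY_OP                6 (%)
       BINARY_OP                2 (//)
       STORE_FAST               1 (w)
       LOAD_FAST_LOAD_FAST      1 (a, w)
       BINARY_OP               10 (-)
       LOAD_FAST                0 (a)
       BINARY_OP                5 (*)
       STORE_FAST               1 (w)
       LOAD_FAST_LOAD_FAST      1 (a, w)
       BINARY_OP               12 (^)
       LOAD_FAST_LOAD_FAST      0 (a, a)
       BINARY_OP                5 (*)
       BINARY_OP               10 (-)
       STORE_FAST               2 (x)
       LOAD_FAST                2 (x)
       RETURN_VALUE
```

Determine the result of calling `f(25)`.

LOAD_FAST_LOAD_FAST a,a → push 25,25. Stack: [25, 25]
BINARY_OP // → 25 // 25 = 1. Stack: [1]
STORE_FAST w → w=1. Stack: []
LOAD_CONST → push 33. Stack: [33]
LOAD_FAST_LOAD_FAST w,a → push 1,25. Stack: [33, 1, 25]
BINARY_OP % → 1 % 25 = 1. Stack: [33, 1]
BINARY_OP // → 33 // 1 = 33. Stack: [33]
STORE_FAST w → w=33. Stack: []
LOAD_FAST_LOAD_FAST a,w → push 25,33. Stack: [25, 33]
BINARY_OP - → 25 - 33 = -8. Stack: [-8]
LOAD_FAST a → push 25. Stack: [-8, 25]
BINARY_OP * → -8 * 25 = -200. Stack: [-200]
STORE_FAST w → w=-200. Stack: []
LOAD_FAST_LOAD_FAST a,w → push 25,-200. Stack: [25, -200]
BINARY_OP ^ → 25 ^ -200 = -223. Stack: [-223]
LOAD_FAST_LOAD_FAST a,a → push 25,25. Stack: [-223, 25, 25]
BINARY_OP * → 25 * 25 = 625. Stack: [-223, 625]
BINARY_OP - → -223 - 625 = -848. Stack: [-848]
STORE_FAST x → x=-848. Stack: []
LOAD_FAST x → push -848. Stack: [-848]
RETURN_VALUE → return -848.

-848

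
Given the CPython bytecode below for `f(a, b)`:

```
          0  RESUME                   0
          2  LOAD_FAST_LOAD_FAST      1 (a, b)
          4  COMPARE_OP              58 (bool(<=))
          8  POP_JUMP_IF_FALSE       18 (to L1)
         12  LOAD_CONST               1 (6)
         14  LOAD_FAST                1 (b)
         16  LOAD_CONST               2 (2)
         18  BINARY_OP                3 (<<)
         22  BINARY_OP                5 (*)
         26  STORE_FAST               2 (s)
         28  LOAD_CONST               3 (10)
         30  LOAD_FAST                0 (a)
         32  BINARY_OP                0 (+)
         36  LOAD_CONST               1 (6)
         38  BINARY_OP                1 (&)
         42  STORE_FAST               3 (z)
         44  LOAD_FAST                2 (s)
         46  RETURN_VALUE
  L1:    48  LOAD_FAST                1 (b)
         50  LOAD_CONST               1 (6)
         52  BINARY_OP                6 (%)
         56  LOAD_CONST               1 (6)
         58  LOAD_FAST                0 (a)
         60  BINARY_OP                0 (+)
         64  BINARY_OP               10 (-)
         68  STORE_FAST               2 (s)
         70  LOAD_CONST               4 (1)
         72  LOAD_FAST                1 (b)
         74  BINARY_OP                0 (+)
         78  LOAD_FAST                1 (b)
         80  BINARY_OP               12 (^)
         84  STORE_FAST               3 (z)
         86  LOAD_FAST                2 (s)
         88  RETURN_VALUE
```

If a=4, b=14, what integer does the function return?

LOAD_FAST_LOAD_FAST a,b → push 4,14. Stack: [4, 14]
COMPARE_OP bool(<=) → 4 vs 14 = True. Stack: [True]
POP_JUMP_IF_FALSE → pop True; no jump. Stack: []
LOAD_CONST → push 6. Stack: [6]
LOAD_FAST b → push 14. Stack: [6, 14]
LOAD_CONST → push 2. Stack: [6, 14, 2]
BINARY_OP << → 14 << 2 = 56. Stack: [6, 56]
BINARY_OP * → 6 * 56 = 336. Stack: [336]
STORE_FAST s → s=336. Stack: []
LOAD_CONST → push 10. Stack: [10]
LOAD_FAST a → push 4. Stack: [10, 4]
BINARY_OP + → 10 + 4 = 14. Stack: [14]
LOAD_CONST → push 6. Stack: [14, 6]
BINARY_OP & → 14 & 6 = 6. Stack: [6]
STORE_FAST z → z=6. Stack: []
LOAD_FAST s → push 336. Stack: [336]
RETURN_VALUE → return 336.

336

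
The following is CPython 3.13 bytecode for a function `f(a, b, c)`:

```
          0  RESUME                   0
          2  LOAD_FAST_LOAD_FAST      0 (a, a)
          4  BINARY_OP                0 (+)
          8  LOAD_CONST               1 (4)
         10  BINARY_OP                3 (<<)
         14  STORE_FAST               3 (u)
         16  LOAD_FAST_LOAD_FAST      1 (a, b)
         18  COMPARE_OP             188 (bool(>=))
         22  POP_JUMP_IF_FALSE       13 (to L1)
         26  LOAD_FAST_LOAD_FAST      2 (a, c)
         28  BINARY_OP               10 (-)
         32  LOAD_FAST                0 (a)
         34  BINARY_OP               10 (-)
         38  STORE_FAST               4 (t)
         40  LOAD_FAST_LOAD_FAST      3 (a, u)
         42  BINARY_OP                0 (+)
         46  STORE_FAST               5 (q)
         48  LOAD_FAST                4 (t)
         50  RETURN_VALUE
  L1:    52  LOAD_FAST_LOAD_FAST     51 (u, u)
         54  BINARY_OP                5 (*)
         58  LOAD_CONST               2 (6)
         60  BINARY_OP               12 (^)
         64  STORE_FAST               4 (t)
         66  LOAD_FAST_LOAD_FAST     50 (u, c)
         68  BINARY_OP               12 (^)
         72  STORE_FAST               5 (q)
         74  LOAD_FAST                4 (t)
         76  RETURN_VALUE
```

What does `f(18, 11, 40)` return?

LOAD_FAST_LOAD_FAST a,a → push 18,18. Stack: [18, 18]
BINARY_OP + → 18 + 18 = 36. Stack: [36]
LOAD_CONST → push 4. Stack: [36, 4]
BINARY_OP << → 36 << 4 = 576. Stack: [576]
STORE_FAST u → u=576. Stack: []
LOAD_FAST_LOAD_FAST a,b → push 18,11. Stack: [18, 11]
COMPARE_OP bool(>=) → 18 vs 11 = True. Stack: [True]
POP_JUMP_IF_FALSE → pop True; no jump. Stack: []
LOAD_FAST_LOAD_FAST a,c → push 18,40. Stack: [18, 40]
BINARY_OP - → 18 - 40 = -22. Stack: [-22]
LOAD_FAST a → push 18. Stack: [-22, 18]
BINARY_OP - → -22 - 18 = -40. Stack: [-40]
STORE_FAST t → t=-40. Stack: []
LOAD_FAST_LOAD_FAST a,u → push 18,576. Stack: [18, 576]
BINARY_OP + → 18 + 576 = 594. Stack: [594]
STORE_FAST q → q=594. Stack: []
LOAD_FAST t → push -40. Stack: [-40]
RETURN_VALUE → return -40.

-40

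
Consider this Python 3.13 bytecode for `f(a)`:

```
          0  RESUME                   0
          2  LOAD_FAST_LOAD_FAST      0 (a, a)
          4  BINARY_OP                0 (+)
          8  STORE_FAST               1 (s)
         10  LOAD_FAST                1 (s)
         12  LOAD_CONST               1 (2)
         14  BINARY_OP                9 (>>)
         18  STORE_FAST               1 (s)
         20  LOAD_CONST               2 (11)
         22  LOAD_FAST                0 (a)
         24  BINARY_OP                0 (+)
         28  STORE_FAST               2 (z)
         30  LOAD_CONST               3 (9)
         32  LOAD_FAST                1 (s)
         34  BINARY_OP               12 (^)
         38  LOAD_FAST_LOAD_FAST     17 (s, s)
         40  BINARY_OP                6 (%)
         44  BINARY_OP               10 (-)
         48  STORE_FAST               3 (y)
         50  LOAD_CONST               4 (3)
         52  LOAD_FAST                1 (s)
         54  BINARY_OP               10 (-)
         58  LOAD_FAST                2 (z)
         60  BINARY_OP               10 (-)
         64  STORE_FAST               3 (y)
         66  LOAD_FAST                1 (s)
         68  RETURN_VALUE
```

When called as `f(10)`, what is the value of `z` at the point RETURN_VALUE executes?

LOAD_FAST_LOAD_FAST a,a → push 10,10. Stack: [10, 10]
BINARY_OP + → 10 + 10 = 20. Stack: [20]
STORE_FAST s → s=20. Stack: []
LOAD_FAST s → push 20. Stack: [20]
LOAD_CONST → push 2. Stack: [20, 2]
BINARY_OP >> → 20 >> 2 = 5. Stack: [5]
STORE_FAST s → s=5. Stack: []
LOAD_CONST → push 11. Stack: [11]
LOAD_FAST a → push 10. Stack: [11, 10]
BINARY_OP + → 11 + 10 = 21. Stack: [21]
STORE_FAST z → z=21. Stack: []
LOAD_CONST → push 9. Stack: [9]
LOAD_FAST s → push 5. Stack: [9, 5]
BINARY_OP ^ → 9 ^ 5 = 12. Stack: [12]
LOAD_FAST_LOAD_FAST s,s → push 5,5. Stack: [12, 5, 5]
BINARY_OP % → 5 % 5 = 0. Stack: [12, 0]
BINARY_OP - → 12 - 0 = 12. Stack: [12]
STORE_FAST y → y=12. Stack: []
LOAD_CONST → push 3. Stack: [3]
LOAD_FAST s → push 5. Stack: [3, 5]
BINARY_OP - → 3 - 5 = -2. Stack: [-2]
LOAD_FAST z → push 21. Stack: [-2, 21]
BINARY_OP - → -2 - 21 = -23. Stack: [-23]
STORE_FAST y → y=-23. Stack: []
LOAD_FAST s → push 5. Stack: [5]
RETURN_VALUE → return 5.

21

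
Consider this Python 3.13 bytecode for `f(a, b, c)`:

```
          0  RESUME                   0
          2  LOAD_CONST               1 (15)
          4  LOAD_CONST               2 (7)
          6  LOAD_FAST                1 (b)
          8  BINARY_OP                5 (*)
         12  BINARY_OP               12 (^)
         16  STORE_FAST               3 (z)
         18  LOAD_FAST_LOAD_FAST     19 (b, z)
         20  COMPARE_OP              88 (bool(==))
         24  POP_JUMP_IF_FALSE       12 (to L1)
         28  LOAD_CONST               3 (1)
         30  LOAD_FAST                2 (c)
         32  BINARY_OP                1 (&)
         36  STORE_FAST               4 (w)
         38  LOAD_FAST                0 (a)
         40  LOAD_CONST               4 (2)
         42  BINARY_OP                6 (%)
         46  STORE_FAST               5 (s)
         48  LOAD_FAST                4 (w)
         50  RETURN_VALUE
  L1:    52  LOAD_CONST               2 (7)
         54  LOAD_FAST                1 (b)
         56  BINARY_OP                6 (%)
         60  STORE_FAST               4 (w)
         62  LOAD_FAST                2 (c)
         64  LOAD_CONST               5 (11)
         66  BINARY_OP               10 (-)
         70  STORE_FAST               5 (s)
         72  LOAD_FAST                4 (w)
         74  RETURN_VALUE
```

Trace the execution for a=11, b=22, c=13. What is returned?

LOAD_CONST → push 15. Stack: [15]
LOAD_CONST → push 7. Stack: [15, 7]
LOAD_FAST b → push 22. Stack: [15, 7, 22]
BINARY_OP * → 7 * 22 = 154. Stack: [15, 154]
BINARY_OP ^ → 15 ^ 154 = 149. Stack: [149]
STORE_FAST z → z=149. Stack: []
LOAD_FAST_LOAD_FAST b,z → push 22,149. Stack: [22, 149]
COMPARE_OP bool(==) → 22 vs 149 = False. Stack: [False]
POP_JUMP_IF_FALSE → pop False; jump. Stack: []
LOAD_CONST → push 7. Stack: [7]
LOAD_FAST b → push 22. Stack: [7, 22]
BINARY_OP % → 7 % 22 = 7. Stack: [7]
STORE_FAST w → w=7. Stack: []
LOAD_FAST c → push 13. Stack: [13]
LOAD_CONST → push 11. Stack: [13, 11]
BINARY_OP - → 13 - 11 = 2. Stack: [2]
STORE_FAST s → s=2. Stack: []
LOAD_FAST w → push 7. Stack: [7]
RETURN_VALUE → return 7.

7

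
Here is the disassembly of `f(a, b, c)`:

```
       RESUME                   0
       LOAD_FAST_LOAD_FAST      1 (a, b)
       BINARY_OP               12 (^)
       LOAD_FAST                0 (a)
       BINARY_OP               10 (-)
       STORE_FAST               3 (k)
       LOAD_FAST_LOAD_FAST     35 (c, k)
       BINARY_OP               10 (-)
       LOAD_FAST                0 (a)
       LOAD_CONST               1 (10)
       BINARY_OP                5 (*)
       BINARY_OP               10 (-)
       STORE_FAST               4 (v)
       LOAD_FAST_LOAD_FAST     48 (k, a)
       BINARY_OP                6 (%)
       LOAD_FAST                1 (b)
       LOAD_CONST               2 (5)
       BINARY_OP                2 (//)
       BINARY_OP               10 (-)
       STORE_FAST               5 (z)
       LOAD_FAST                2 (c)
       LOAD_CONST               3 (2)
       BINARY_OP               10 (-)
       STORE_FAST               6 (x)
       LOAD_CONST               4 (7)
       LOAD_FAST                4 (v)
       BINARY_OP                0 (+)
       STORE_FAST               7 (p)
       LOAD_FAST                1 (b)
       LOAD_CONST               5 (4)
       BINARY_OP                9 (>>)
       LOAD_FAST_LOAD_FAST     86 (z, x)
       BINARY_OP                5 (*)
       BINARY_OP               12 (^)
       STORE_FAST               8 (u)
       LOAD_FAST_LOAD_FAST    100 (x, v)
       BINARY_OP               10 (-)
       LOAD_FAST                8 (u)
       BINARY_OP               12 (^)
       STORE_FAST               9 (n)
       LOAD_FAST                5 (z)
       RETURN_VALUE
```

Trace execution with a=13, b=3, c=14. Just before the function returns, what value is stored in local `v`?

LOAD_FAST_LOAD_FAST a,b → push 13,3. Stack: [13, 3]
BINARY_OP ^ → 13 ^ 3 = 14. Stack: [14]
LOAD_FAST a → push 13. Stack: [14, 13]
BINARY_OP - → 14 - 13 = 1. Stack: [1]
STORE_FAST k → k=1. Stack: []
LOAD_FAST_LOAD_FAST c,k → push 14,1. Stack: [14, 1]
BINARY_OP - → 14 - 1 = 13. Stack: [13]
LOAD_FAST a → push 13. Stack: [13, 13]
LOAD_CONST → push 10. Stack: [13, 13, 10]
BINARY_OP * → 13 * 10 = 130. Stack: [13, 130]
BINARY_OP - → 13 - 130 = -117. Stack: [-117]
STORE_FAST v → v=-117. Stack: []
LOAD_FAST_LOAD_FAST k,a → push 1,13. Stack: [1, 13]
BINARY_OP % → 1 % 13 = 1. Stack: [1]
LOAD_FAST b → push 3. Stack: [1, 3]
LOAD_CONST → push 5. Stack: [1, 3, 5]
BINARY_OP // → 3 // 5 = 0. Stack: [1, 0]
BINARY_OP - → 1 - 0 = 1. Stack: [1]
STORE_FAST z → z=1. Stack: []
LOAD_FAST c → push 14. Stack: [14]
LOAD_CONST → push 2. Stack: [14, 2]
BINARY_OP - → 14 - 2 = 12. Stack: [12]
STORE_FAST x → x=12. Stack: []
LOAD_CONST → push 7. Stack: [7]
LOAD_FAST v → push -117. Stack: [7, -117]
BINARY_OP + → 7 + -117 = -110. Stack: [-110]
STORE_FAST p → p=-110. Stack: []
LOAD_FAST b → push 3. Stack: [3]
LOAD_CONST → push 4. Stack: [3, 4]
BINARY_OP >> → 3 >> 4 = 0. Stack: [0]
LOAD_FAST_LOAD_FAST z,x → push 1,12. Stack: [0, 1, 12]
BINARY_OP * → 1 * 12 = 12. Stack: [0, 12]
BINARY_OP ^ → 0 ^ 12 = 12. Stack: [12]
STORE_FAST u → u=12. Stack: []
LOAD_FAST_LOAD_FAST x,v → push 12,-117. Stack: [12, -117]
BINARY_OP - → 12 - -117 = 129. Stack: [129]
LOAD_FAST u → push 12. Stack: [129, 12]
BINARY_OP ^ → 129 ^ 12 = 141. Stack: [141]
STORE_FAST n → n=141. Stack: []
LOAD_FAST z → push 1. Stack: [1]
RETURN_VALUE → return 1.

-117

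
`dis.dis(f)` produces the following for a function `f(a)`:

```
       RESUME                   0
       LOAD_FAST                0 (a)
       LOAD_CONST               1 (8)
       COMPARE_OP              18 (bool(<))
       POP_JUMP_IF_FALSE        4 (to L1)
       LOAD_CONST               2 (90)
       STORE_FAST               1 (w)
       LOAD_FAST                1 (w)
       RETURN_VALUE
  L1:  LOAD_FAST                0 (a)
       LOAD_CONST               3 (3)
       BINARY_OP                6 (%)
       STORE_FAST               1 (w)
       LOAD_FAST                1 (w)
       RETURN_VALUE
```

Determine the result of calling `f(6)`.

90

LOAD_FAST a → push 6. Stack: [6]
LOAD_CONST → push 8. Stack: [6, 8]
COMPARE_OP bool(<) → 6 vs 8 = True. Stack: [True]
POP_JUMP_IF_FALSE → pop True; no jump. Stack: []
LOAD_CONST → push 90. Stack: [90]
STORE_FAST w → w=90. Stack: []
LOAD_FAST w → push 90. Stack: [90]
RETURN_VALUE → return 90.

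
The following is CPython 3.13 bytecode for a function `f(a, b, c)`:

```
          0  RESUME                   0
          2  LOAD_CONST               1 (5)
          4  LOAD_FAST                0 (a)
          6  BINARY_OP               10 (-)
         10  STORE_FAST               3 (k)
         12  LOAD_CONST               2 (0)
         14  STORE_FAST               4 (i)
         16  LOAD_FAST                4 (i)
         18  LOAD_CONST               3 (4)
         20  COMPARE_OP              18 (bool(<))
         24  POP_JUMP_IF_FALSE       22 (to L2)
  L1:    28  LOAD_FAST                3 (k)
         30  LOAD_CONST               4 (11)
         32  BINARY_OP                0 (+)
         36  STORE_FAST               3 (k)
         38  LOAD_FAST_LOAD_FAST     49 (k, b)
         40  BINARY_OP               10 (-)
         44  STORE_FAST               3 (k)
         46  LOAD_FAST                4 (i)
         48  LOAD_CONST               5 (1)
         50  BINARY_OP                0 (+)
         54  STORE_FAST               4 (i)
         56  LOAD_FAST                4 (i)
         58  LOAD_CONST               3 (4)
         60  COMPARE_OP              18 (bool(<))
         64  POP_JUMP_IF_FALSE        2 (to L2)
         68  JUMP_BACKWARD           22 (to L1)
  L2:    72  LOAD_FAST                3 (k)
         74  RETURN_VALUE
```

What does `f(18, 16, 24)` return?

LOAD_CONST → push 5
LOAD_FAST a → push 18
BINARY_OP - → 5 - 18 = -13
STORE_FAST k → k=-13
LOAD_CONST → push 0
STORE_FAST i → i=0
LOAD_FAST i → push 0
LOAD_CONST → push 4
COMPARE_OP bool(<) → 0 vs 4 = True
POP_JUMP_IF_FALSE → pop True; no jump
LOAD_FAST k → push -13
LOAD_CONST → push 11
BINARY_OP + → -13 + 11 = -2
STORE_FAST k → k=-2
LOAD_FAST_LOAD_FAST k,b → push -2,16
BINARY_OP - → -2 - 16 = -18
STORE_FAST k → k=-18
LOAD_FAST i → push 0
LOAD_CONST → push 1
BINARY_OP + → 0 + 1 = 1
STORE_FAST i → i=1
LOAD_FAST i → push 1
LOAD_CONST → push 4
COMPARE_OP bool(<) → 1 vs 4 = True
POP_JUMP_IF_FALSE → pop True; no jump
LOAD_FAST k → push -18
LOAD_CONST → push 11
BINARY_OP + → -18 + 11 = -7
STORE_FAST k → k=-7
LOAD_FAST_LOAD_FAST k,b → push -7,16
BINARY_OP - → -7 - 16 = -23
STORE_FAST k → k=-23
LOAD_FAST i → push 1
LOAD_CONST → push 1
BINARY_OP + → 1 + 1 = 2
STORE_FAST i → i=2
LOAD_FAST i → push 2
LOAD_CONST → push 4
COMPARE_OP bool(<) → 2 vs 4 = True
POP_JUMP_IF_FALSE → pop True; no jump
LOAD_FAST k → push -23
LOAD_CONST → push 11
BINARY_OP + → -23 + 11 = -12
STORE_FAST k → k=-12
LOAD_FAST_LOAD_FAST k,b → push -12,16
BINARY_OP - → -12 - 16 = -28
STORE_FAST k → k=-28
LOAD_FAST i → push 2
LOAD_CONST → push 1
BINARY_OP + → 2 + 1 = 3
STORE_FAST i → i=3
LOAD_FAST i → push 3
LOAD_CONST → push 4
COMPARE_OP bool(<) → 3 vs 4 = True
POP_JUMP_IF_FALSE → pop True; no jump
LOAD_FAST k → push -28
LOAD_CONST → push 11
BINARY_OP + → -28 + 11 = -17
STORE_FAST k → k=-17
LOAD_FAST_LOAD_FAST k,b → push -17,16
BINARY_OP - → -17 - 16 = -33
STORE_FAST k → k=-33
LOAD_FAST i → push 3
LOAD_CONST → push 1
BINARY_OP + → 3 + 1 = 4
STORE_FAST i → i=4
LOAD_FAST i → push 4
LOAD_CONST → push 4
COMPARE_OP bool(<) → 4 vs 4 = False
POP_JUMP_IF_FALSE → pop False; jump
LOAD_FAST k → push -33
RETURN_VALUE → return -33.

-33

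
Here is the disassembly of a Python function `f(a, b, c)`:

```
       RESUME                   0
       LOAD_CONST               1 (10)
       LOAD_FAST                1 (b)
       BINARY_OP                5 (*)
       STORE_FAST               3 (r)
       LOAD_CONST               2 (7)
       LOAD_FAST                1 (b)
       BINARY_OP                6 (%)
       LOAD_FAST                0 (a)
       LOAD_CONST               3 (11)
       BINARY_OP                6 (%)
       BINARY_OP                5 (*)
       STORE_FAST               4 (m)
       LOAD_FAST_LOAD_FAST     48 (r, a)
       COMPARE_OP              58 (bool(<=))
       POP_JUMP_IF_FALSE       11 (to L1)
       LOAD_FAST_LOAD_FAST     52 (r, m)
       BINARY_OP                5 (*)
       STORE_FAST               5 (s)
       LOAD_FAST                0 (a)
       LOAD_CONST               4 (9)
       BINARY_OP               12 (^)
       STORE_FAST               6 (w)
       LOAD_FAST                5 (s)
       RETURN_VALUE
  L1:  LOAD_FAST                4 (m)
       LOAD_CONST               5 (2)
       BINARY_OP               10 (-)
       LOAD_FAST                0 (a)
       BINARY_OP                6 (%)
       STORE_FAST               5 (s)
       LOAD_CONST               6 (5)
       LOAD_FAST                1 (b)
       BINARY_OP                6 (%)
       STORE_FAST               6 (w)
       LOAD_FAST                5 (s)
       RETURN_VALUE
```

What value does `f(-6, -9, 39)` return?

LOAD_CONST → push 10. Stack: [10]
LOAD_FAST b → push -9. Stack: [10, -9]
BINARY_OP * → 10 * -9 = -90. Stack: [-90]
STORE_FAST r → r=-90. Stack: []
LOAD_CONST → push 7. Stack: [7]
LOAD_FAST b → push -9. Stack: [7, -9]
BINARY_OP % → 7 % -9 = -2. Stack: [-2]
LOAD_FAST a → push -6. Stack: [-2, -6]
LOAD_CONST → push 11. Stack: [-2, -6, 11]
BINARY_OP % → -6 % 11 = 5. Stack: [-2, 5]
BINARY_OP * → -2 * 5 = -10. Stack: [-10]
STORE_FAST m → m=-10. Stack: []
LOAD_FAST_LOAD_FAST r,a → push -90,-6. Stack: [-90, -6]
COMPARE_OP bool(<=) → -90 vs -6 = True. Stack: [True]
POP_JUMP_IF_FALSE → pop True; no jump. Stack: []
LOAD_FAST_LOAD_FAST r,m → push -90,-10. Stack: [-90, -10]
BINARY_OP * → -90 * -10 = 900. Stack: [900]
STORE_FAST s → s=900. Stack: []
LOAD_FAST a → push -6. Stack: [-6]
LOAD_CONST → push 9. Stack: [-6, 9]
BINARY_OP ^ → -6 ^ 9 = -13. Stack: [-13]
STORE_FAST w → w=-13. Stack: []
LOAD_FAST s → push 900. Stack: [900]
RETURN_VALUE → return 900.

900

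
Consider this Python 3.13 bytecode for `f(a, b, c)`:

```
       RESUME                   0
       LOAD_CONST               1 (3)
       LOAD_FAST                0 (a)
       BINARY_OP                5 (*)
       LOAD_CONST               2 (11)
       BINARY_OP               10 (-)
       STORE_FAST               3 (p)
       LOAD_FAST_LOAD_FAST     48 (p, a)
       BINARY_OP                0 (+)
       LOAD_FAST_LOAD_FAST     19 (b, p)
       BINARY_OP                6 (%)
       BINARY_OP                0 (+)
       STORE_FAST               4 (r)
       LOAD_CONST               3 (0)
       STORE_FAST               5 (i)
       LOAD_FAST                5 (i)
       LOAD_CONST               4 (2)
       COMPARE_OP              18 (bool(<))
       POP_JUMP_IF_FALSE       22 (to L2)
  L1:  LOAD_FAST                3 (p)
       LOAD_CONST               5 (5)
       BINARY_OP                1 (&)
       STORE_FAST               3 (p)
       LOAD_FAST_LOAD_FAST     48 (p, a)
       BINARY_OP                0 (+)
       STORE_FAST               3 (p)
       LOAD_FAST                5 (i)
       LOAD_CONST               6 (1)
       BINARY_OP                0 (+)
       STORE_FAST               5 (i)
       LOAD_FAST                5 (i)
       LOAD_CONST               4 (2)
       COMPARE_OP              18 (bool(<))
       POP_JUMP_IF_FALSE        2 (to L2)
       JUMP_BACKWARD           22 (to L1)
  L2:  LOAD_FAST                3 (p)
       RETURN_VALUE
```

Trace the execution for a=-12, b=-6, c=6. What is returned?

LOAD_CONST → push 3. Stack: [3]
LOAD_FAST a → push -12. Stack: [3, -12]
BINARY_OP * → 3 * -12 = -36. Stack: [-36]
LOAD_CONST → push 11. Stack: [-36, 11]
BINARY_OP - → -36 - 11 = -47. Stack: [-47]
STORE_FAST p → p=-47. Stack: []
LOAD_FAST_LOAD_FAST p,a → push -47,-12. Stack: [-47, -12]
BINARY_OP + → -47 + -12 = -59. Stack: [-59]
LOAD_FAST_LOAD_FAST b,p → push -6,-47. Stack: [-59, -6, -47]
BINARY_OP % → -6 % -47 = -6. Stack: [-59, -6]
BINARY_OP + → -59 + -6 = -65. Stack: [-65]
STORE_FAST r → r=-65. Stack: []
LOAD_CONST → push 0. Stack: [0]
STORE_FAST i → i=0. Stack: []
LOAD_FAST i → push 0. Stack: [0]
LOAD_CONST → push 2. Stack: [0, 2]
COMPARE_OP bool(<) → 0 vs 2 = True. Stack: [True]
POP_JUMP_IF_FALSE → pop True; no jump. Stack: []
LOAD_FAST p → push -47. Stack: [-47]
LOAD_CONST → push 5. Stack: [-47, 5]
BINARY_OP & → -47 & 5 = 1. Stack: [1]
STORE_FAST p → p=1. Stack: []
LOAD_FAST_LOAD_FAST p,a → push 1,-12. Stack: [1, -12]
BINARY_OP + → 1 + -12 = -11. Stack: [-11]
STORE_FAST p → p=-11. Stack: []
LOAD_FAST i → push 0. Stack: [0]
LOAD_CONST → push 1. Stack: [0, 1]
BINARY_OP + → 0 + 1 = 1. Stack: [1]
STORE_FAST i → i=1. Stack: []
LOAD_FAST i → push 1. Stack: [1]
LOAD_CONST → push 2. Stack: [1, 2]
COMPARE_OP bool(<) → 1 vs 2 = True. Stack: [True]
POP_JUMP_IF_FALSE → pop True; no jump. Stack: []
LOAD_FAST p → push -11. Stack: [-11]
LOAD_CONST → push 5. Stack: [-11, 5]
BINARY_OP & → -11 & 5 = 5. Stack: [5]
STORE_FAST p → p=5. Stack: []
LOAD_FAST_LOAD_FAST p,a → push 5,-12. Stack: [5, -12]
BINARY_OP + → 5 + -12 = -7. Stack: [-7]
STORE_FAST p → p=-7. Stack: []
LOAD_FAST i → push 1. Stack: [1]
LOAD_CONST → push 1. Stack: [1, 1]
BINARY_OP + → 1 + 1 = 2. Stack: [2]
STORE_FAST i → i=2. Stack: []
LOAD_FAST i → push 2. Stack: [2]
LOAD_CONST → push 2. Stack: [2, 2]
COMPARE_OP bool(<) → 2 vs 2 = False. Stack: [False]
POP_JUMP_IF_FALSE → pop False; jump. Stack: []
LOAD_FAST p → push -7. Stack: [-7]
RETURN_VALUE → return -7.

-7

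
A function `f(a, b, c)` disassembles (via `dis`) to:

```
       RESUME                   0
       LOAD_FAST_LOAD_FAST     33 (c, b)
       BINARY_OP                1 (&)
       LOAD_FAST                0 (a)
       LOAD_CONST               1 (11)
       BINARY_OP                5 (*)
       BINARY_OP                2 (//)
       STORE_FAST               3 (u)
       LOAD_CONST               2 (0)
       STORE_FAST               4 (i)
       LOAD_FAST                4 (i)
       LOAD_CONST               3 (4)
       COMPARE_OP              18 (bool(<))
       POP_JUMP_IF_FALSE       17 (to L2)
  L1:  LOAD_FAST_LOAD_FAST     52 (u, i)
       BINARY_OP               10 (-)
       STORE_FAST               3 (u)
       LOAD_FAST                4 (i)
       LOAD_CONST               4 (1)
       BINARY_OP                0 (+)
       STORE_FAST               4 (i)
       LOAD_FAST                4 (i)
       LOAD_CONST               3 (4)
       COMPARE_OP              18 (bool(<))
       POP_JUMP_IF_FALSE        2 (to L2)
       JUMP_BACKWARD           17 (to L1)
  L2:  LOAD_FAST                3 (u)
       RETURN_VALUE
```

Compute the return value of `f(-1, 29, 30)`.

LOAD_FAST_LOAD_FAST c,b → push 30,29. Stack: [30, 29]
BINARY_OP & → 30 & 29 = 28. Stack: [28]
LOAD_FAST a → push -1. Stack: [28, -1]
LOAD_CONST → push 11. Stack: [28, -1, 11]
BINARY_OP * → -1 * 11 = -11. Stack: [28, -11]
BINARY_OP // → 28 // -11 = -3. Stack: [-3]
STORE_FAST u → u=-3. Stack: []
LOAD_CONST → push 0. Stack: [0]
STORE_FAST i → i=0. Stack: []
LOAD_FAST i → push 0. Stack: [0]
LOAD_CONST → push 4. Stack: [0, 4]
COMPARE_OP bool(<) → 0 vs 4 = True. Stack: [True]
POP_JUMP_IF_FALSE → pop True; no jump. Stack: []
LOAD_FAST_LOAD_FAST u,i → push -3,0. Stack: [-3, 0]
BINARY_OP - → -3 - 0 = -3. Stack: [-3]
STORE_FAST u → u=-3. Stack: []
LOAD_FAST i → push 0. Stack: [0]
LOAD_CONST → push 1. Stack: [0, 1]
BINARY_OP + → 0 + 1 = 1. Stack: [1]
STORE_FAST i → i=1. Stack: []
LOAD_FAST i → push 1. Stack: [1]
LOAD_CONST → push 4. Stack: [1, 4]
COMPARE_OP bool(<) → 1 vs 4 = True. Stack: [True]
POP_JUMP_IF_FALSE → pop True; no jump. Stack: []
LOAD_FAST_LOAD_FAST u,i → push -3,1. Stack: [-3, 1]
BINARY_OP - → -3 - 1 = -4. Stack: [-4]
STORE_FAST u → u=-4. Stack: []
LOAD_FAST i → push 1. Stack: [1]
LOAD_CONST → push 1. Stack: [1, 1]
BINARY_OP + → 1 + 1 = 2. Stack: [2]
STORE_FAST i → i=2. Stack: []
LOAD_FAST i → push 2. Stack: [2]
LOAD_CONST → push 4. Stack: [2, 4]
COMPARE_OP bool(<) → 2 vs 4 = True. Stack: [True]
POP_JUMP_IF_FALSE → pop True; no jump. Stack: []
LOAD_FAST_LOAD_FAST u,i → push -4,2. Stack: [-4, 2]
BINARY_OP - → -4 - 2 = -6. Stack: [-6]
STORE_FAST u → u=-6. Stack: []
LOAD_FAST i → push 2. Stack: [2]
LOAD_CONST → push 1. Stack: [2, 1]
BINARY_OP + → 2 + 1 = 3. Stack: [3]
STORE_FAST i → i=3. Stack: []
LOAD_FAST i → push 3. Stack: [3]
LOAD_CONST → push 4. Stack: [3, 4]
COMPARE_OP bool(<) → 3 vs 4 = True. Stack: [True]
POP_JUMP_IF_FALSE → pop True; no jump. Stack: []
LOAD_FAST_LOAD_FAST u,i → push -6,3. Stack: [-6, 3]
BINARY_OP - → -6 - 3 = -9. Stack: [-9]
STORE_FAST u → u=-9. Stack: []
LOAD_FAST i → push 3. Stack: [3]
LOAD_CONST → push 1. Stack: [3, 1]
BINARY_OP + → 3 + 1 = 4. Stack: [4]
STORE_FAST i → i=4. Stack: []
LOAD_FAST i → push 4. Stack: [4]
LOAD_CONST → push 4. Stack: [4, 4]
COMPARE_OP bool(<) → 4 vs 4 = False. Stack: [False]
POP_JUMP_IF_FALSE → pop False; jump. Stack: []
LOAD_FAST u → push -9. Stack: [-9]
RETURN_VALUE → return -9.

-9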